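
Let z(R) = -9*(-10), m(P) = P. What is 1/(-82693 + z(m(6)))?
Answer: -1/82603 ≈ -1.2106e-5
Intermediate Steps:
z(R) = 90
1/(-82693 + z(m(6))) = 1/(-82693 + 90) = 1/(-82603) = -1/82603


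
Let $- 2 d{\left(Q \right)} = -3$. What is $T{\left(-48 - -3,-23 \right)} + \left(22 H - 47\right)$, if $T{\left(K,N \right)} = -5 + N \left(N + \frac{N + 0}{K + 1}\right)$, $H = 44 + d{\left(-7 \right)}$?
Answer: $\frac{64503}{44} \approx 1466.0$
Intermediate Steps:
$d{\left(Q \right)} = \frac{3}{2}$ ($d{\left(Q \right)} = \left(- \frac{1}{2}\right) \left(-3\right) = \frac{3}{2}$)
$H = \frac{91}{2}$ ($H = 44 + \frac{3}{2} = \frac{91}{2} \approx 45.5$)
$T{\left(K,N \right)} = -5 + N \left(N + \frac{N}{1 + K}\right)$
$T{\left(-48 - -3,-23 \right)} + \left(22 H - 47\right) = \frac{-5 - 5 \left(-48 - -3\right) + 2 \left(-23\right)^{2} + \left(-48 - -3\right) \left(-23\right)^{2}}{1 - 45} + \left(22 \cdot \frac{91}{2} - 47\right) = \frac{-5 - 5 \left(-48 + 3\right) + 2 \cdot 529 + \left(-48 + 3\right) 529}{1 + \left(-48 + 3\right)} + \left(1001 - 47\right) = \frac{-5 - -225 + 1058 - 23805}{1 - 45} + 954 = \frac{-5 + 225 + 1058 - 23805}{-44} + 954 = \left(- \frac{1}{44}\right) \left(-22527\right) + 954 = \frac{22527}{44} + 954 = \frac{64503}{44}$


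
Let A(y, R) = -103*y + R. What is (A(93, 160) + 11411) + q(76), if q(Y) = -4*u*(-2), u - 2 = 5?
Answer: 2048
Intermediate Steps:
u = 7 (u = 2 + 5 = 7)
A(y, R) = R - 103*y
q(Y) = 56 (q(Y) = -4*7*(-2) = -28*(-2) = 56)
(A(93, 160) + 11411) + q(76) = ((160 - 103*93) + 11411) + 56 = ((160 - 9579) + 11411) + 56 = (-9419 + 11411) + 56 = 1992 + 56 = 2048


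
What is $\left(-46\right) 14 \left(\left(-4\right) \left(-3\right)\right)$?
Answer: $-7728$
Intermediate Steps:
$\left(-46\right) 14 \left(\left(-4\right) \left(-3\right)\right) = \left(-644\right) 12 = -7728$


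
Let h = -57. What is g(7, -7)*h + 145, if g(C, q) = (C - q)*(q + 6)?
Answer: 943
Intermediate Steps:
g(C, q) = (6 + q)*(C - q) (g(C, q) = (C - q)*(6 + q) = (6 + q)*(C - q))
g(7, -7)*h + 145 = (-1*(-7)² - 6*(-7) + 6*7 + 7*(-7))*(-57) + 145 = (-1*49 + 42 + 42 - 49)*(-57) + 145 = (-49 + 42 + 42 - 49)*(-57) + 145 = -14*(-57) + 145 = 798 + 145 = 943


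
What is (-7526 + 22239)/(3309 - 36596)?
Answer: -14713/33287 ≈ -0.44200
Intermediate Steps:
(-7526 + 22239)/(3309 - 36596) = 14713/(-33287) = 14713*(-1/33287) = -14713/33287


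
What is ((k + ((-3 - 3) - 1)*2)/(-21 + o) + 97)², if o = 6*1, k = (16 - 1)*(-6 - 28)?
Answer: 3916441/225 ≈ 17406.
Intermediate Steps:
k = -510 (k = 15*(-34) = -510)
o = 6
((k + ((-3 - 3) - 1)*2)/(-21 + o) + 97)² = ((-510 + ((-3 - 3) - 1)*2)/(-21 + 6) + 97)² = ((-510 + (-6 - 1)*2)/(-15) + 97)² = ((-510 - 7*2)*(-1/15) + 97)² = ((-510 - 14)*(-1/15) + 97)² = (-524*(-1/15) + 97)² = (524/15 + 97)² = (1979/15)² = 3916441/225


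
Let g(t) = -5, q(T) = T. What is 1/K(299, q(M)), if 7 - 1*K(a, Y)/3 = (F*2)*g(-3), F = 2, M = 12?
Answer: 1/81 ≈ 0.012346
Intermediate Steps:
K(a, Y) = 81 (K(a, Y) = 21 - 3*2*2*(-5) = 21 - 12*(-5) = 21 - 3*(-20) = 21 + 60 = 81)
1/K(299, q(M)) = 1/81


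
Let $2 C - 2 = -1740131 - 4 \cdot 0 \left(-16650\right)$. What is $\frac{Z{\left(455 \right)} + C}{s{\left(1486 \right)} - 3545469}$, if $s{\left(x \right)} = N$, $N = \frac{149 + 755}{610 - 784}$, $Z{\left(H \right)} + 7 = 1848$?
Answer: $\frac{151070889}{616912510} \approx 0.24488$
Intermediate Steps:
$Z{\left(H \right)} = 1841$ ($Z{\left(H \right)} = -7 + 1848 = 1841$)
$N = - \frac{452}{87}$ ($N = \frac{904}{-174} = 904 \left(- \frac{1}{174}\right) = - \frac{452}{87} \approx -5.1954$)
$s{\left(x \right)} = - \frac{452}{87}$
$C = - \frac{1740129}{2}$ ($C = 1 + \frac{-1740131 - 4 \cdot 0 \left(-16650\right)}{2} = 1 + \frac{-1740131 - 0 \left(-16650\right)}{2} = 1 + \frac{-1740131 - 0}{2} = 1 + \frac{-1740131 + 0}{2} = 1 + \frac{1}{2} \left(-1740131\right) = 1 - \frac{1740131}{2} = - \frac{1740129}{2} \approx -8.7006 \cdot 10^{5}$)
$\frac{Z{\left(455 \right)} + C}{s{\left(1486 \right)} - 3545469} = \frac{1841 - \frac{1740129}{2}}{- \frac{452}{87} - 3545469} = - \frac{1736447}{2 \left(- \frac{308456255}{87}\right)} = \left(- \frac{1736447}{2}\right) \left(- \frac{87}{308456255}\right) = \frac{151070889}{616912510}$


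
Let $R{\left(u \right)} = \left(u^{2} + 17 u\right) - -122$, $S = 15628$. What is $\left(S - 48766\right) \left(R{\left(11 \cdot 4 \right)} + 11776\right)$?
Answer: $-483218316$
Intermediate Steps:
$R{\left(u \right)} = 122 + u^{2} + 17 u$ ($R{\left(u \right)} = \left(u^{2} + 17 u\right) + 122 = 122 + u^{2} + 17 u$)
$\left(S - 48766\right) \left(R{\left(11 \cdot 4 \right)} + 11776\right) = \left(15628 - 48766\right) \left(\left(122 + \left(11 \cdot 4\right)^{2} + 17 \cdot 11 \cdot 4\right) + 11776\right) = - 33138 \left(\left(122 + 44^{2} + 17 \cdot 44\right) + 11776\right) = - 33138 \left(\left(122 + 1936 + 748\right) + 11776\right) = - 33138 \left(2806 + 11776\right) = \left(-33138\right) 14582 = -483218316$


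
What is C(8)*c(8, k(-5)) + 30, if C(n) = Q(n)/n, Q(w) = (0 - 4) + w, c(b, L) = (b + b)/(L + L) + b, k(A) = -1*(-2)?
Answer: 36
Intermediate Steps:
k(A) = 2
c(b, L) = b + b/L (c(b, L) = (2*b)/((2*L)) + b = (2*b)*(1/(2*L)) + b = b/L + b = b + b/L)
Q(w) = -4 + w
C(n) = (-4 + n)/n
C(8)*c(8, k(-5)) + 30 = ((-4 + 8)/8)*(8 + 8/2) + 30 = ((⅛)*4)*(8 + 8*(½)) + 30 = (8 + 4)/2 + 30 = (½)*12 + 30 = 6 + 30 = 36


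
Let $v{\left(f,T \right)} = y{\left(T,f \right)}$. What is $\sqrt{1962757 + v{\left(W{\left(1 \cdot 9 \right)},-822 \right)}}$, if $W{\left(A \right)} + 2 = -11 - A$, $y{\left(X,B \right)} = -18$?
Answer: $\sqrt{1962739} \approx 1401.0$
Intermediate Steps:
$W{\left(A \right)} = -13 - A$ ($W{\left(A \right)} = -2 - \left(11 + A\right) = -13 - A$)
$v{\left(f,T \right)} = -18$
$\sqrt{1962757 + v{\left(W{\left(1 \cdot 9 \right)},-822 \right)}} = \sqrt{1962757 - 18} = \sqrt{1962739}$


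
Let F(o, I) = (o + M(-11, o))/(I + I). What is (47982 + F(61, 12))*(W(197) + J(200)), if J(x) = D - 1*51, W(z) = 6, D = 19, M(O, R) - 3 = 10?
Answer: -7485673/6 ≈ -1.2476e+6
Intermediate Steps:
M(O, R) = 13 (M(O, R) = 3 + 10 = 13)
J(x) = -32 (J(x) = 19 - 1*51 = 19 - 51 = -32)
F(o, I) = (13 + o)/(2*I) (F(o, I) = (o + 13)/(I + I) = (13 + o)/((2*I)) = (13 + o)*(1/(2*I)) = (13 + o)/(2*I))
(47982 + F(61, 12))*(W(197) + J(200)) = (47982 + (½)*(13 + 61)/12)*(6 - 32) = (47982 + (½)*(1/12)*74)*(-26) = (47982 + 37/12)*(-26) = (575821/12)*(-26) = -7485673/6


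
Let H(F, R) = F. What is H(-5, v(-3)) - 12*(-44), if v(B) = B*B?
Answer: 523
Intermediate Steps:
v(B) = B²
H(-5, v(-3)) - 12*(-44) = -5 - 12*(-44) = -5 + 528 = 523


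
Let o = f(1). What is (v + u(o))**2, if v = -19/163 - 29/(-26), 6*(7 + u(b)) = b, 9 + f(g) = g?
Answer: 8695749001/161645796 ≈ 53.795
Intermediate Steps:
f(g) = -9 + g
o = -8 (o = -9 + 1 = -8)
u(b) = -7 + b/6
v = 4233/4238 (v = -19*1/163 - 29*(-1/26) = -19/163 + 29/26 = 4233/4238 ≈ 0.99882)
(v + u(o))**2 = (4233/4238 + (-7 + (1/6)*(-8)))**2 = (4233/4238 + (-7 - 4/3))**2 = (4233/4238 - 25/3)**2 = (-93251/12714)**2 = 8695749001/161645796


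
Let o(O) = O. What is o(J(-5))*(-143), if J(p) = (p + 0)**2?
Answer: -3575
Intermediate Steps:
J(p) = p**2
o(J(-5))*(-143) = (-5)**2*(-143) = 25*(-143) = -3575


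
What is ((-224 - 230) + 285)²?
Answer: 28561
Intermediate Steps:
((-224 - 230) + 285)² = (-454 + 285)² = (-169)² = 28561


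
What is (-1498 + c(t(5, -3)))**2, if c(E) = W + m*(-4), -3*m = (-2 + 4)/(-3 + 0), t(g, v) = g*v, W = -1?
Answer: 182223001/81 ≈ 2.2497e+6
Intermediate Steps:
m = 2/9 (m = -(-2 + 4)/(3*(-3 + 0)) = -2/(3*(-3)) = -2*(-1)/(3*3) = -1/3*(-2/3) = 2/9 ≈ 0.22222)
c(E) = -17/9 (c(E) = -1 + (2/9)*(-4) = -1 - 8/9 = -17/9)
(-1498 + c(t(5, -3)))**2 = (-1498 - 17/9)**2 = (-13499/9)**2 = 182223001/81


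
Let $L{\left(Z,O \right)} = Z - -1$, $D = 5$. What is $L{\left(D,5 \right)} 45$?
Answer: $270$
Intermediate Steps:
$L{\left(Z,O \right)} = 1 + Z$ ($L{\left(Z,O \right)} = Z + 1 = 1 + Z$)
$L{\left(D,5 \right)} 45 = \left(1 + 5\right) 45 = 6 \cdot 45 = 270$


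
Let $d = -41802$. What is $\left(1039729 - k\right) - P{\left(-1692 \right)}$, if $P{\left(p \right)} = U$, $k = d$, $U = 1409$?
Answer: $1080122$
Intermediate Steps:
$k = -41802$
$P{\left(p \right)} = 1409$
$\left(1039729 - k\right) - P{\left(-1692 \right)} = \left(1039729 - -41802\right) - 1409 = \left(1039729 + 41802\right) - 1409 = 1081531 - 1409 = 1080122$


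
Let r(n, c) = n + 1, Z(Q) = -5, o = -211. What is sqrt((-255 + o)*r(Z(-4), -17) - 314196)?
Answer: 2*I*sqrt(78083) ≈ 558.87*I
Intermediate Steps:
r(n, c) = 1 + n
sqrt((-255 + o)*r(Z(-4), -17) - 314196) = sqrt((-255 - 211)*(1 - 5) - 314196) = sqrt(-466*(-4) - 314196) = sqrt(1864 - 314196) = sqrt(-312332) = 2*I*sqrt(78083)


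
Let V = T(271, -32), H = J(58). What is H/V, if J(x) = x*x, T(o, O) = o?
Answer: 3364/271 ≈ 12.413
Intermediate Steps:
J(x) = x**2
H = 3364 (H = 58**2 = 3364)
V = 271
H/V = 3364/271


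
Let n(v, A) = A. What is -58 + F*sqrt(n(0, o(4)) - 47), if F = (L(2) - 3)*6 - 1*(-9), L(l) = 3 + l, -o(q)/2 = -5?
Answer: -58 + 21*I*sqrt(37) ≈ -58.0 + 127.74*I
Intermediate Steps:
o(q) = 10 (o(q) = -2*(-5) = 10)
F = 21 (F = ((3 + 2) - 3)*6 - 1*(-9) = (5 - 3)*6 + 9 = 2*6 + 9 = 12 + 9 = 21)
-58 + F*sqrt(n(0, o(4)) - 47) = -58 + 21*sqrt(10 - 47) = -58 + 21*sqrt(-37) = -58 + 21*(I*sqrt(37)) = -58 + 21*I*sqrt(37)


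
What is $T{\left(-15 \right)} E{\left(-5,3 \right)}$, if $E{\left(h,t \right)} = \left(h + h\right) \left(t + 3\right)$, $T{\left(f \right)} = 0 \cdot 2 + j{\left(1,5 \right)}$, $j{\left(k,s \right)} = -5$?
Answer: $300$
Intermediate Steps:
$T{\left(f \right)} = -5$ ($T{\left(f \right)} = 0 \cdot 2 - 5 = 0 - 5 = -5$)
$E{\left(h,t \right)} = 2 h \left(3 + t\right)$
$T{\left(-15 \right)} E{\left(-5,3 \right)} = - 5 \cdot 2 \left(-5\right) \left(3 + 3\right) = - 5 \cdot 2 \left(-5\right) 6 = \left(-5\right) \left(-60\right) = 300$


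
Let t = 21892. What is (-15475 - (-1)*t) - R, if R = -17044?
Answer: 23461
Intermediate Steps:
(-15475 - (-1)*t) - R = (-15475 - (-1)*21892) - 1*(-17044) = (-15475 - 1*(-21892)) + 17044 = (-15475 + 21892) + 17044 = 6417 + 17044 = 23461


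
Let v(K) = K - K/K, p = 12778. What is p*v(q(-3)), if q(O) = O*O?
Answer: 102224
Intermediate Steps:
q(O) = O²
v(K) = -1 + K (v(K) = K - 1*1 = K - 1 = -1 + K)
p*v(q(-3)) = 12778*(-1 + (-3)²) = 12778*(-1 + 9) = 12778*8 = 102224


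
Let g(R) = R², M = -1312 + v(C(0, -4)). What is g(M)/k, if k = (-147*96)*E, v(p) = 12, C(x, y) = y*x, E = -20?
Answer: 21125/3528 ≈ 5.9878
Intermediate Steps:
C(x, y) = x*y
M = -1300 (M = -1312 + 12 = -1300)
k = 282240 (k = -147*96*(-20) = -14112*(-20) = 282240)
g(M)/k = (-1300)²/282240 = 1690000*(1/282240) = 21125/3528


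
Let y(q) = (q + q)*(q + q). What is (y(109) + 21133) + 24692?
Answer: 93349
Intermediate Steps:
y(q) = 4*q² (y(q) = (2*q)*(2*q) = 4*q²)
(y(109) + 21133) + 24692 = (4*109² + 21133) + 24692 = (4*11881 + 21133) + 24692 = (47524 + 21133) + 24692 = 68657 + 24692 = 93349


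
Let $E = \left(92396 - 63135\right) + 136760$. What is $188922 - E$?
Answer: $22901$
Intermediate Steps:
$E = 166021$ ($E = 29261 + 136760 = 166021$)
$188922 - E = 188922 - 166021 = 22901$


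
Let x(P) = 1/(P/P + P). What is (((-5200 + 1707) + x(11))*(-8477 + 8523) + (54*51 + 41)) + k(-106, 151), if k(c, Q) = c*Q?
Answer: -1043311/6 ≈ -1.7389e+5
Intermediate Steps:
x(P) = 1/(1 + P)
k(c, Q) = Q*c
(((-5200 + 1707) + x(11))*(-8477 + 8523) + (54*51 + 41)) + k(-106, 151) = (((-5200 + 1707) + 1/(1 + 11))*(-8477 + 8523) + (54*51 + 41)) + 151*(-106) = ((-3493 + 1/12)*46 + (2754 + 41)) - 16006 = ((-3493 + 1/12)*46 + 2795) - 16006 = (-41915/12*46 + 2795) - 16006 = (-964045/6 + 2795) - 16006 = -947275/6 - 16006 = -1043311/6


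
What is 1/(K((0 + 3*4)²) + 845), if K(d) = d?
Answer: 1/989 ≈ 0.0010111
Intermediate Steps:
1/(K((0 + 3*4)²) + 845) = 1/((0 + 3*4)² + 845) = 1/((0 + 12)² + 845) = 1/(12² + 845) = 1/(144 + 845) = 1/989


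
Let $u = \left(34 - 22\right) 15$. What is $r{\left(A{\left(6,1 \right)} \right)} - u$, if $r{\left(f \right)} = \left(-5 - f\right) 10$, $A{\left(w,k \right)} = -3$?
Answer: $-200$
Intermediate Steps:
$r{\left(f \right)} = -50 - 10 f$
$u = 180$ ($u = 12 \cdot 15 = 180$)
$r{\left(A{\left(6,1 \right)} \right)} - u = \left(-50 - -30\right) - 180 = \left(-50 + 30\right) - 180 = -20 - 180 = -200$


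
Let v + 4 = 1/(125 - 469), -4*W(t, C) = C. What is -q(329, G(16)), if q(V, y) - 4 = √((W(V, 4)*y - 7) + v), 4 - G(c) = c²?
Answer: -4 - √7129658/172 ≈ -19.524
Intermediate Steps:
W(t, C) = -C/4
v = -1377/344 (v = -4 + 1/(125 - 469) = -4 + 1/(-344) = -4 - 1/344 = -1377/344 ≈ -4.0029)
G(c) = 4 - c²
q(V, y) = 4 + √(-3785/344 - y) (q(V, y) = 4 + √(((-¼*4)*y - 7) - 1377/344) = 4 + √((-y - 7) - 1377/344) = 4 + √((-7 - y) - 1377/344) = 4 + √(-3785/344 - y))
-q(329, G(16)) = -(4 + √(-325510 - 29584*(4 - 1*16²))/172) = -(4 + √(-325510 - 29584*(4 - 1*256))/172) = -(4 + √(-325510 - 29584*(4 - 256))/172) = -(4 + √(-325510 - 29584*(-252))/172) = -(4 + √(-325510 + 7455168)/172) = -(4 + √7129658/172) = -4 - √7129658/172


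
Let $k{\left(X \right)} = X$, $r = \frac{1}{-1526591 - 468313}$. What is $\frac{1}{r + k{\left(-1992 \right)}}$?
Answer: $- \frac{1994904}{3973848769} \approx -0.00050201$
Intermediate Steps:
$r = - \frac{1}{1994904}$ ($r = \frac{1}{-1994904} = - \frac{1}{1994904} \approx -5.0128 \cdot 10^{-7}$)
$\frac{1}{r + k{\left(-1992 \right)}} = \frac{1}{- \frac{1}{1994904} - 1992} = \frac{1}{- \frac{3973848769}{1994904}} = - \frac{1994904}{3973848769}$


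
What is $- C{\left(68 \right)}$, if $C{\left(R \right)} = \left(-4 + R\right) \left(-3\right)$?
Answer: $192$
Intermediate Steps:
$C{\left(R \right)} = 12 - 3 R$
$- C{\left(68 \right)} = - (12 - 204) = \left(-1\right) \left(-192\right) = 192$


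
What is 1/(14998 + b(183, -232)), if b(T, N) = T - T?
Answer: 1/14998 ≈ 6.6676e-5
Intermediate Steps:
b(T, N) = 0
1/(14998 + b(183, -232)) = 1/(14998 + 0) = 1/14998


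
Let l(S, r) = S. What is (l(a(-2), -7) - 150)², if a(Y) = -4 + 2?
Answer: 23104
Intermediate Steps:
a(Y) = -2
(l(a(-2), -7) - 150)² = (-2 - 150)² = (-152)² = 23104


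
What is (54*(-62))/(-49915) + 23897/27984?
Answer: 1286509187/1396821360 ≈ 0.92103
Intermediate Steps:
(54*(-62))/(-49915) + 23897/27984 = -3348*(-1/49915) + 23897*(1/27984) = 3348/49915 + 23897/27984 = 1286509187/1396821360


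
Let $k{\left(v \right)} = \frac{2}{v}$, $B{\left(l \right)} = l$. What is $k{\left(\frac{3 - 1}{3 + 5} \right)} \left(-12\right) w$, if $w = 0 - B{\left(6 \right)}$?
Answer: $576$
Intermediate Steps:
$w = -6$ ($w = 0 - 6 = -6$)
$k{\left(\frac{3 - 1}{3 + 5} \right)} \left(-12\right) w = \frac{2}{\left(3 - 1\right) \frac{1}{3 + 5}} \left(-12\right) \left(-6\right) = \frac{2}{2 \cdot \frac{1}{8}} \left(-12\right) \left(-6\right) = 2 \frac{1}{\frac{1}{4}} \left(-12\right) \left(-6\right) = 2 \cdot 4 \left(-12\right) \left(-6\right) = 8 \left(-12\right) \left(-6\right) = \left(-96\right) \left(-6\right) = 576$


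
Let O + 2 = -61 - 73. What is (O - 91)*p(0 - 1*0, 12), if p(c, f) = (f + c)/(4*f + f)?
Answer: -227/5 ≈ -45.400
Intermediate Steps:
O = -136 (O = -2 + (-61 - 73) = -2 - 134 = -136)
p(c, f) = (c + f)/(5*f) (p(c, f) = (c + f)/((5*f)) = (c + f)*(1/(5*f)) = (c + f)/(5*f))
(O - 91)*p(0 - 1*0, 12) = (-136 - 91)*((⅕)*((0 - 1*0) + 12)/12) = -227*((0 + 0) + 12)/(5*12) = -227*(0 + 12)/(5*12) = -227*12/(5*12) = -227*⅕ = -227/5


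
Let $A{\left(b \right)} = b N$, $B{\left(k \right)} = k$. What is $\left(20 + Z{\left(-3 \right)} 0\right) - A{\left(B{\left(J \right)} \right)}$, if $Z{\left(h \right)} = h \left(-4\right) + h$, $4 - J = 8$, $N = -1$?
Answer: $16$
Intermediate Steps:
$J = -4$ ($J = 4 - 8 = -4$)
$Z{\left(h \right)} = - 3 h$ ($Z{\left(h \right)} = - 4 h + h = - 3 h$)
$A{\left(b \right)} = - b$ ($A{\left(b \right)} = b \left(-1\right) = - b$)
$\left(20 + Z{\left(-3 \right)} 0\right) - A{\left(B{\left(J \right)} \right)} = \left(20 + \left(-3\right) \left(-3\right) 0\right) - \left(-1\right) \left(-4\right) = \left(20 + 9 \cdot 0\right) - 4 = \left(20 + 0\right) - 4 = 20 - 4 = 16$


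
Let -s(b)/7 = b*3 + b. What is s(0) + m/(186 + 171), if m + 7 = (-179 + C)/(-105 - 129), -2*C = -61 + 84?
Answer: -965/55692 ≈ -0.017327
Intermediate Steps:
C = -23/2 (C = -(-61 + 84)/2 = -1/2*23 = -23/2 ≈ -11.500)
s(b) = -28*b (s(b) = -7*(b*3 + b) = -7*(3*b + b) = -28*b)
m = -965/156 (m = -7 + (-179 - 23/2)/(-105 - 129) = -7 - 381/2/(-234) = -7 - 381/2*(-1/234) = -7 + 127/156 = -965/156 ≈ -6.1859)
s(0) + m/(186 + 171) = -28*0 - 965/(156*(186 + 171)) = 0 - 965/156/357 = 0 - 965/156*1/357 = 0 - 965/55692 = -965/55692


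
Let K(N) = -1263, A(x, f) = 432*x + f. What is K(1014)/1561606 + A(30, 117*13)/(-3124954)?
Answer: -6640108347/1219986729031 ≈ -0.0054428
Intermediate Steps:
A(x, f) = f + 432*x
K(1014)/1561606 + A(30, 117*13)/(-3124954) = -1263/1561606 + (117*13 + 432*30)/(-3124954) = -1263*1/1561606 + (1521 + 12960)*(-1/3124954) = -1263/1561606 + 14481*(-1/3124954) = -1263/1561606 - 14481/3124954 = -6640108347/1219986729031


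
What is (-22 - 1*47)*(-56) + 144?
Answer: 4008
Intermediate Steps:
(-22 - 1*47)*(-56) + 144 = (-22 - 47)*(-56) + 144 = -69*(-56) + 144 = 3864 + 144 = 4008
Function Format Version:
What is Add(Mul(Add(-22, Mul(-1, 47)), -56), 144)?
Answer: 4008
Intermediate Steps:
Add(Mul(Add(-22, Mul(-1, 47)), -56), 144) = Add(Mul(Add(-22, -47), -56), 144) = Add(Mul(-69, -56), 144) = Add(3864, 144) = 4008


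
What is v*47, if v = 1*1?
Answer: 47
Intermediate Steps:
v = 1
v*47 = 1*47 = 47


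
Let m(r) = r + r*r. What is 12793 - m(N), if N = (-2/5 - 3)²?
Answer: 7904879/625 ≈ 12648.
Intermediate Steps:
N = 289/25 (N = (-2*⅕ - 3)² = (-⅖ - 3)² = (-17/5)² = 289/25 ≈ 11.560)
m(r) = r + r²
12793 - m(N) = 12793 - 289*(1 + 289/25)/25 = 12793 - 289*314/(25*25) = 12793 - 1*90746/625 = 12793 - 90746/625 = 7904879/625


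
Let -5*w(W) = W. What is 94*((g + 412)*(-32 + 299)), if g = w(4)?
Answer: 51601488/5 ≈ 1.0320e+7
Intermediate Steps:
w(W) = -W/5
g = -⅘ (g = -⅕*4 = -⅘ ≈ -0.80000)
94*((g + 412)*(-32 + 299)) = 94*((-⅘ + 412)*(-32 + 299)) = 94*((2056/5)*267) = 94*(548952/5) = 51601488/5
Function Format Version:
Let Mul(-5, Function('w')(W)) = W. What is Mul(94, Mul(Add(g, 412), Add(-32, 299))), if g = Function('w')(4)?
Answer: Rational(51601488, 5) ≈ 1.0320e+7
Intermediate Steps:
Function('w')(W) = Mul(Rational(-1, 5), W)
g = Rational(-4, 5) (g = Mul(Rational(-1, 5), 4) = Rational(-4, 5) ≈ -0.80000)
Mul(94, Mul(Add(g, 412), Add(-32, 299))) = Mul(94, Mul(Add(Rational(-4, 5), 412), Add(-32, 299))) = Mul(94, Mul(Rational(2056, 5), 267)) = Mul(94, Rational(548952, 5)) = Rational(51601488, 5)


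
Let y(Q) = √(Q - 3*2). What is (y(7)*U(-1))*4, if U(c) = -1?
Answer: -4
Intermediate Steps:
y(Q) = √(-6 + Q) (y(Q) = √(Q - 6) = √(-6 + Q))
(y(7)*U(-1))*4 = (√(-6 + 7)*(-1))*4 = (√1*(-1))*4 = (1*(-1))*4 = -1*4 = -4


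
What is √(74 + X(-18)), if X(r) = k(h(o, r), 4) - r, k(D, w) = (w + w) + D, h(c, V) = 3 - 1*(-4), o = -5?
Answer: √107 ≈ 10.344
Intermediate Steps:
h(c, V) = 7 (h(c, V) = 3 + 4 = 7)
k(D, w) = D + 2*w (k(D, w) = 2*w + D = D + 2*w)
X(r) = 15 - r (X(r) = (7 + 2*4) - r = (7 + 8) - r = 15 - r)
√(74 + X(-18)) = √(74 + (15 - 1*(-18))) = √(74 + (15 + 18)) = √(74 + 33) = √107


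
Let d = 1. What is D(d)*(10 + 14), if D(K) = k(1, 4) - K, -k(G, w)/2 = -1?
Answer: 24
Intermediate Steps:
k(G, w) = 2 (k(G, w) = -2*(-1) = 2)
D(K) = 2 - K
D(d)*(10 + 14) = (2 - 1*1)*(10 + 14) = (2 - 1)*24 = 1*24 = 24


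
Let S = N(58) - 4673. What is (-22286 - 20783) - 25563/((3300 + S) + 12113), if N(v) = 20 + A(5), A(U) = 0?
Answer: -463448003/10760 ≈ -43071.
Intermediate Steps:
N(v) = 20 (N(v) = 20 + 0 = 20)
S = -4653 (S = 20 - 4673 = -4653)
(-22286 - 20783) - 25563/((3300 + S) + 12113) = (-22286 - 20783) - 25563/((3300 - 4653) + 12113) = -43069 - 25563/(-1353 + 12113) = -43069 - 25563/10760 = -463448003/10760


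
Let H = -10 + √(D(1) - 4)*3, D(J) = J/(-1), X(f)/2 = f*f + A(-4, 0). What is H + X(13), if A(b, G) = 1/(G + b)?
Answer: 655/2 + 3*I*√5 ≈ 327.5 + 6.7082*I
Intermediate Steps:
X(f) = -½ + 2*f² (X(f) = 2*(f*f + 1/(0 - 4)) = 2*(f² + 1/(-4)) = 2*(f² - ¼) = 2*(-¼ + f²) = -½ + 2*f²)
D(J) = -J (D(J) = J*(-1) = -J)
H = -10 + 3*I*√5 (H = -10 + √(-1*1 - 4)*3 = -10 + √(-1 - 4)*3 = -10 + √(-5)*3 = -10 + (I*√5)*3 = -10 + 3*I*√5 ≈ -10.0 + 6.7082*I)
H + X(13) = (-10 + 3*I*√5) + (-½ + 2*13²) = (-10 + 3*I*√5) + (-½ + 2*169) = (-10 + 3*I*√5) + (-½ + 338) = (-10 + 3*I*√5) + 675/2 = 655/2 + 3*I*√5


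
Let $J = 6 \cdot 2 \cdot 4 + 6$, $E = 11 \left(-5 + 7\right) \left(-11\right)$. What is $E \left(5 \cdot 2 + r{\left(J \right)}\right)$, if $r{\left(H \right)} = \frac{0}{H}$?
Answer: $-2420$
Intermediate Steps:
$E = -242$ ($E = 11 \cdot 2 \left(-11\right) = 22 \left(-11\right) = -242$)
$J = 54$ ($J = 12 \cdot 4 + 6 = 48 + 6 = 54$)
$r{\left(H \right)} = 0$
$E \left(5 \cdot 2 + r{\left(J \right)}\right) = - 242 \left(5 \cdot 2 + 0\right) = - 242 \left(10 + 0\right) = \left(-242\right) 10 = -2420$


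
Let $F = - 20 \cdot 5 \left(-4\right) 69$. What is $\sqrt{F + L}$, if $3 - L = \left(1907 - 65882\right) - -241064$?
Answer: $i \sqrt{149486} \approx 386.63 i$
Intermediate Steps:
$F = 27600$ ($F = \left(-20\right) \left(-20\right) 69 = 400 \cdot 69 = 27600$)
$L = -177086$ ($L = 3 - \left(\left(1907 - 65882\right) - -241064\right) = 3 - \left(-63975 + 241064\right) = 3 - 177089 = -177086$)
$\sqrt{F + L} = \sqrt{27600 - 177086} = \sqrt{-149486} = i \sqrt{149486}$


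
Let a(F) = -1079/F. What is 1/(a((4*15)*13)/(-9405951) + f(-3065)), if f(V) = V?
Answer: -564357060/1729754388817 ≈ -0.00032626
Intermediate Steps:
1/(a((4*15)*13)/(-9405951) + f(-3065)) = 1/(-1079/((4*15)*13)/(-9405951) - 3065) = 1/(-1079/(60*13)*(-1/9405951) - 3065) = 1/(-1079/780*(-1/9405951) - 3065) = 1/(-1079*1/780*(-1/9405951) - 3065) = 1/(-83/60*(-1/9405951) - 3065) = 1/(83/564357060 - 3065) = 1/(-1729754388817/564357060) = -564357060/1729754388817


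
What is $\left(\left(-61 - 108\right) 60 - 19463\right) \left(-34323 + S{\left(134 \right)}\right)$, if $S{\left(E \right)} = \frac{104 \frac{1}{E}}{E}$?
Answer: $\frac{4561109489363}{4489} \approx 1.0161 \cdot 10^{9}$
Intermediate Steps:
$S{\left(E \right)} = \frac{104}{E^{2}}$
$\left(\left(-61 - 108\right) 60 - 19463\right) \left(-34323 + S{\left(134 \right)}\right) = \left(\left(-61 - 108\right) 60 - 19463\right) \left(-34323 + \frac{104}{17956}\right) = \left(\left(-169\right) 60 - 19463\right) \left(-34323 + 104 \cdot \frac{1}{17956}\right) = \left(-10140 - 19463\right) \left(-34323 + \frac{26}{4489}\right) = \left(-29603\right) \left(- \frac{154075921}{4489}\right) = \frac{4561109489363}{4489}$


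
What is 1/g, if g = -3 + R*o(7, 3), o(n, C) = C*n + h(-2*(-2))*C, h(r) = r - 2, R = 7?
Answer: 1/186 ≈ 0.0053763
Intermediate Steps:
h(r) = -2 + r
o(n, C) = 2*C + C*n (o(n, C) = C*n + (-2 - 2*(-2))*C = C*n + (-2 + 4)*C = C*n + 2*C = 2*C + C*n)
g = 186 (g = -3 + 7*(3*(2 + 7)) = -3 + 7*(3*9) = -3 + 7*27 = -3 + 189 = 186)
1/g = 1/186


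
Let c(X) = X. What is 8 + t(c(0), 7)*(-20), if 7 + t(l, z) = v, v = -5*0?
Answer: 148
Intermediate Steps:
v = 0
t(l, z) = -7 (t(l, z) = -7 + 0 = -7)
8 + t(c(0), 7)*(-20) = 8 - 7*(-20) = 8 + 140 = 148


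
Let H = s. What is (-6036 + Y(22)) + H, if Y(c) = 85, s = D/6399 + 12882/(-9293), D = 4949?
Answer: -353918053418/59465907 ≈ -5951.6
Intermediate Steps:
s = -36440861/59465907 (s = 4949/6399 + 12882/(-9293) = 4949*(1/6399) + 12882*(-1/9293) = 4949/6399 - 12882/9293 = -36440861/59465907 ≈ -0.61280)
H = -36440861/59465907 ≈ -0.61280
(-6036 + Y(22)) + H = (-6036 + 85) - 36440861/59465907 = -5951 - 36440861/59465907 = -353918053418/59465907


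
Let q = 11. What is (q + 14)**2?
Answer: 625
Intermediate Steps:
(q + 14)**2 = (11 + 14)**2 = 25**2 = 625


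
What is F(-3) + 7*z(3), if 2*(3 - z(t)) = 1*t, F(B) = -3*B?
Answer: 39/2 ≈ 19.500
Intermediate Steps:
z(t) = 3 - t/2
F(-3) + 7*z(3) = -3*(-3) + 7*(3 - ½*3) = 9 + 7*(3 - 3/2) = 9 + 7*(3/2) = 9 + 21/2 = 39/2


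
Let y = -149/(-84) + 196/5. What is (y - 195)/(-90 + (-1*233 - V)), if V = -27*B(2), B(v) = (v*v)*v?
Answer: 64691/44940 ≈ 1.4395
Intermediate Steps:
B(v) = v³ (B(v) = v²*v = v³)
V = -216 (V = -27*2³ = -27*8 = -216)
y = 17209/420 (y = -149*(-1/84) + 196*(⅕) = 149/84 + 196/5 = 17209/420 ≈ 40.974)
(y - 195)/(-90 + (-1*233 - V)) = (17209/420 - 195)/(-90 + (-1*233 - 1*(-216))) = -64691/(420*(-90 + (-233 + 216))) = -64691/(420*(-90 - 17)) = -64691/420/(-107) = -64691/420*(-1/107) = 64691/44940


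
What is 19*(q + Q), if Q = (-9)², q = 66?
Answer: 2793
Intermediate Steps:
Q = 81
19*(q + Q) = 19*(66 + 81) = 19*147 = 2793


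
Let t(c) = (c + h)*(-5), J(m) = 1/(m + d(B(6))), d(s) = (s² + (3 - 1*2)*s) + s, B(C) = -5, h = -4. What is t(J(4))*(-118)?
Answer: -44250/19 ≈ -2328.9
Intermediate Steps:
d(s) = s² + 2*s (d(s) = (s² + (3 - 2)*s) + s = (s² + 1*s) + s = (s² + s) + s = (s + s²) + s = s² + 2*s)
J(m) = 1/(15 + m) (J(m) = 1/(m - 5*(2 - 5)) = 1/(m - 5*(-3)) = 1/(m + 15) = 1/(15 + m))
t(c) = 20 - 5*c (t(c) = (c - 4)*(-5) = (-4 + c)*(-5) = 20 - 5*c)
t(J(4))*(-118) = (20 - 5/(15 + 4))*(-118) = (20 - 5/19)*(-118) = (375/19)*(-118) = -44250/19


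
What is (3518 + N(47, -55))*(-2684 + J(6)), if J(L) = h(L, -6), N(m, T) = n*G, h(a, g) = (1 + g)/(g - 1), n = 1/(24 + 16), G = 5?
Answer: -528647535/56 ≈ -9.4401e+6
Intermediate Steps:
n = 1/40 ≈ 0.025000
h(a, g) = (1 + g)/(-1 + g)
N(m, T) = 1/8 (N(m, T) = (1/40)*5 = 1/8)
J(L) = 5/7 (J(L) = (1 - 6)/(-1 - 6) = -5/(-7) = -1/7*(-5) = 5/7)
(3518 + N(47, -55))*(-2684 + J(6)) = (3518 + 1/8)*(-2684 + 5/7) = (28145/8)*(-18783/7) = -528647535/56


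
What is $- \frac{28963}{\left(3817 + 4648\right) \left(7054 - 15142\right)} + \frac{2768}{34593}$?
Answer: $\frac{63504271873}{789468992520} \approx 0.080439$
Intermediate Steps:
$- \frac{28963}{\left(3817 + 4648\right) \left(7054 - 15142\right)} + \frac{2768}{34593} = - \frac{28963}{8465 \left(-8088\right)} + 2768 \cdot \frac{1}{34593} = - \frac{28963}{-68464920} + \frac{2768}{34593} = \left(-28963\right) \left(- \frac{1}{68464920}\right) + \frac{2768}{34593} = \frac{28963}{68464920} + \frac{2768}{34593} = \frac{63504271873}{789468992520}$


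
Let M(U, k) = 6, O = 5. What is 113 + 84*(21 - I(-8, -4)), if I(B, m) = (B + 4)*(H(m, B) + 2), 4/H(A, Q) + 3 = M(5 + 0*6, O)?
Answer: 2997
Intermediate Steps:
H(A, Q) = 4/3 (H(A, Q) = 4/(-3 + 6) = 4/3)
I(B, m) = 40/3 + 10*B/3 (I(B, m) = (B + 4)*(4/3 + 2) = (4 + B)*(10/3) = 40/3 + 10*B/3)
113 + 84*(21 - I(-8, -4)) = 113 + 84*(21 - (40/3 + (10/3)*(-8))) = 113 + 84*(21 - (40/3 - 80/3)) = 113 + 84*(21 - 1*(-40/3)) = 113 + 84*(21 + 40/3) = 113 + 84*(103/3) = 113 + 2884 = 2997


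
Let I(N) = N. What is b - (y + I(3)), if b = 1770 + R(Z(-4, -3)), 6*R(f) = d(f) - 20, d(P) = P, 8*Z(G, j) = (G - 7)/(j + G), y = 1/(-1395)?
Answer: 275560507/156240 ≈ 1763.7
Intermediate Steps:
y = -1/1395 ≈ -0.00071685
Z(G, j) = (-7 + G)/(8*(G + j)) (Z(G, j) = ((G - 7)/(j + G))/8 = ((-7 + G)/(G + j))/8 = (-7 + G)/(8*(G + j)))
R(f) = -10/3 + f/6 (R(f) = (f - 20)/6 = (-20 + f)/6 = -10/3 + f/6)
b = 593611/336 (b = 1770 + (-10/3 + ((-7 - 4)/(8*(-4 - 3)))/6) = 1770 + (-10/3 + ((1/8)*(-11)/(-7))/6) = 1770 + (-10/3 + ((1/8)*(-1/7)*(-11))/6) = 1770 + (-10/3 + (1/6)*(11/56)) = 1770 + (-10/3 + 11/336) = 1770 - 1109/336 = 593611/336 ≈ 1766.7)
b - (y + I(3)) = 593611/336 - (-1/1395 + 3) = 593611/336 - 1*4184/1395 = 593611/336 - 4184/1395 = 275560507/156240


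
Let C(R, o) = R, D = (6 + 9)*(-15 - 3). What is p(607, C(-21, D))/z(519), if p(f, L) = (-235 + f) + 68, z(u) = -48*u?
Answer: -55/3114 ≈ -0.017662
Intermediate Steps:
D = -270 (D = 15*(-18) = -270)
p(f, L) = -167 + f
p(607, C(-21, D))/z(519) = (-167 + 607)/((-48*519)) = 440/(-24912) = 440*(-1/24912) = -55/3114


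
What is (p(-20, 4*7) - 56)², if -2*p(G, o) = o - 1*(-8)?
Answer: 5476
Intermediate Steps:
p(G, o) = -4 - o/2 (p(G, o) = -(o - 1*(-8))/2 = -(o + 8)/2 = -(8 + o)/2 = -4 - o/2)
(p(-20, 4*7) - 56)² = ((-4 - 2*7) - 56)² = ((-4 - ½*28) - 56)² = ((-4 - 14) - 56)² = (-18 - 56)² = (-74)² = 5476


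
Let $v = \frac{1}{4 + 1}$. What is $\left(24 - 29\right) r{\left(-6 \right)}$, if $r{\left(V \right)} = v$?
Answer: $-1$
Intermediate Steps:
$v = \frac{1}{5} \approx 0.2$
$r{\left(V \right)} = \frac{1}{5}$
$\left(24 - 29\right) r{\left(-6 \right)} = \left(24 - 29\right) \frac{1}{5} = \left(-5\right) \frac{1}{5} = -1$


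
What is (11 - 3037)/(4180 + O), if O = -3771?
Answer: -3026/409 ≈ -7.3985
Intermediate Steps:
(11 - 3037)/(4180 + O) = (11 - 3037)/(4180 - 3771) = -3026/409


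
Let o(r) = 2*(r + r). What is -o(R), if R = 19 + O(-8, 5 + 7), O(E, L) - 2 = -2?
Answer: -76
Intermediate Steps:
O(E, L) = 0 (O(E, L) = 2 - 2 = 0)
R = 19 (R = 19 + 0 = 19)
o(r) = 4*r (o(r) = 2*(2*r) = 4*r)
-o(R) = -4*19 = -1*76 = -76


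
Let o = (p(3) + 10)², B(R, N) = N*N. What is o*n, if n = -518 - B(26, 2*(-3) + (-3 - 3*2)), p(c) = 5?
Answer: -167175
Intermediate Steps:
B(R, N) = N²
n = -743 (n = -518 - (2*(-3) + (-3 - 3*2))² = -518 - (-6 + (-3 - 6))² = -518 - (-6 - 9)² = -518 - 1*(-15)² = -518 - 1*225 = -518 - 225 = -743)
o = 225 (o = (5 + 10)² = 15² = 225)
o*n = 225*(-743) = -167175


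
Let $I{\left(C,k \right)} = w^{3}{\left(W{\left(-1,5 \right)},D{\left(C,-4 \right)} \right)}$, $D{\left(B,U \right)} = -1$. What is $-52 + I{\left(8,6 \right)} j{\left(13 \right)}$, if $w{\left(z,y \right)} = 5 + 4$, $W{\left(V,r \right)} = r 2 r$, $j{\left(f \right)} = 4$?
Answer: $2864$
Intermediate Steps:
$W{\left(V,r \right)} = 2 r^{2}$ ($W{\left(V,r \right)} = 2 r r = 2 r^{2}$)
$w{\left(z,y \right)} = 9$
$I{\left(C,k \right)} = 729$ ($I{\left(C,k \right)} = 9^{3} = 729$)
$-52 + I{\left(8,6 \right)} j{\left(13 \right)} = -52 + 729 \cdot 4 = -52 + 2916 = 2864$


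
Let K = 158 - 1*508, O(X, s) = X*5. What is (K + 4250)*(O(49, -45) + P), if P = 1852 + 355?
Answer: 9562800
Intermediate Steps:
O(X, s) = 5*X
P = 2207
K = -350 (K = 158 - 508 = -350)
(K + 4250)*(O(49, -45) + P) = (-350 + 4250)*(5*49 + 2207) = 3900*(245 + 2207) = 3900*2452 = 9562800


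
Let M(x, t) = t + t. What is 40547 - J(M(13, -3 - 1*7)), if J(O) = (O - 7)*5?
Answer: 40682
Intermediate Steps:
M(x, t) = 2*t
J(O) = -35 + 5*O (J(O) = (-7 + O)*5 = -35 + 5*O)
40547 - J(M(13, -3 - 1*7)) = 40547 - (-35 + 5*(2*(-3 - 1*7))) = 40547 - (-35 + 5*(2*(-3 - 7))) = 40547 - (-35 + 5*(2*(-10))) = 40547 - (-35 + 5*(-20)) = 40547 - (-35 - 100) = 40547 - 1*(-135) = 40547 + 135 = 40682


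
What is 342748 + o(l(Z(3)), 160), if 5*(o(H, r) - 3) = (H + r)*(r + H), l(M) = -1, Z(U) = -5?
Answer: 1739036/5 ≈ 3.4781e+5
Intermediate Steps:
o(H, r) = 3 + (H + r)²/5 (o(H, r) = 3 + ((H + r)*(r + H))/5 = 3 + ((H + r)*(H + r))/5 = 3 + (H + r)²/5)
342748 + o(l(Z(3)), 160) = 342748 + (3 + (-1 + 160)²/5) = 342748 + (3 + (⅕)*159²) = 342748 + (3 + (⅕)*25281) = 342748 + (3 + 25281/5) = 342748 + 25296/5 = 1739036/5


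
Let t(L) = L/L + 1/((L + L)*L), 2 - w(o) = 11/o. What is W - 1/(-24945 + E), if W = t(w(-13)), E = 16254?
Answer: 25267475/23795958 ≈ 1.0618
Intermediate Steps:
w(o) = 2 - 11/o
t(L) = 1 + 1/(2*L²) (t(L) = 1 + 1/(((2*L))*L) = 1 + (1/(2*L))/L = 1 + 1/(2*L²))
W = 2907/2738 (W = 1 + 1/(2*(2 - 11/(-13))²) = 1 + 1/(2*(2 - 11*(-1/13))²) = 1 + 1/(2*(2 + 11/13)²) = 1 + 1/(2*(37/13)²) = 1 + (½)*(169/1369) = 1 + 169/2738 = 2907/2738 ≈ 1.0617)
W - 1/(-24945 + E) = 2907/2738 - 1/(-24945 + 16254) = 2907/2738 - 1/(-8691) = 2907/2738 - 1*(-1/8691) = 2907/2738 + 1/8691 = 25267475/23795958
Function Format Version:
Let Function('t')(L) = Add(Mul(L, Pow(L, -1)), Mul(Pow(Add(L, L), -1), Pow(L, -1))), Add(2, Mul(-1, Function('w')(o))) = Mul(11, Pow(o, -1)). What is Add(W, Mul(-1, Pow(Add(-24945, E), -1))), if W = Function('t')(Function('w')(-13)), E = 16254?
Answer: Rational(25267475, 23795958) ≈ 1.0618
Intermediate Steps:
Function('w')(o) = Add(2, Mul(-11, Pow(o, -1))) (Function('w')(o) = Add(2, Mul(-1, Mul(11, Pow(o, -1)))) = Add(2, Mul(-11, Pow(o, -1))))
Function('t')(L) = Add(1, Mul(Rational(1, 2), Pow(L, -2))) (Function('t')(L) = Add(1, Mul(Pow(Mul(2, L), -1), Pow(L, -1))) = Add(1, Mul(Mul(Rational(1, 2), Pow(L, -1)), Pow(L, -1))) = Add(1, Mul(Rational(1, 2), Pow(L, -2))))
W = Rational(2907, 2738) (W = Add(1, Mul(Rational(1, 2), Pow(Add(2, Mul(-11, Pow(-13, -1))), -2))) = Add(1, Mul(Rational(1, 2), Pow(Add(2, Mul(-11, Rational(-1, 13))), -2))) = Add(1, Mul(Rational(1, 2), Pow(Add(2, Rational(11, 13)), -2))) = Add(1, Mul(Rational(1, 2), Pow(Rational(37, 13), -2))) = Add(1, Mul(Rational(1, 2), Rational(169, 1369))) = Add(1, Rational(169, 2738)) = Rational(2907, 2738) ≈ 1.0617)
Add(W, Mul(-1, Pow(Add(-24945, E), -1))) = Add(Rational(2907, 2738), Mul(-1, Pow(Add(-24945, 16254), -1))) = Add(Rational(2907, 2738), Mul(-1, Pow(-8691, -1))) = Add(Rational(2907, 2738), Mul(-1, Rational(-1, 8691))) = Add(Rational(2907, 2738), Rational(1, 8691)) = Rational(25267475, 23795958)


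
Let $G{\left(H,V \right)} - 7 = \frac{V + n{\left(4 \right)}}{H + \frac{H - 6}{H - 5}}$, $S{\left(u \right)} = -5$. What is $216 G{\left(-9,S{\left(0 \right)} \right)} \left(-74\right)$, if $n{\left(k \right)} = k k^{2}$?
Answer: $7056$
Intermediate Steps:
$n{\left(k \right)} = k^{3}$
$G{\left(H,V \right)} = 7 + \frac{64 + V}{H + \frac{-6 + H}{-5 + H}}$ ($G{\left(H,V \right)} = 7 + \frac{V + 4^{3}}{H + \frac{H - 6}{H - 5}} = 7 + \frac{V + 64}{H + \frac{-6 + H}{-5 + H}} = 7 + \frac{64 + V}{H + \frac{-6 + H}{-5 + H}}$)
$216 G{\left(-9,S{\left(0 \right)} \right)} \left(-74\right) = 216 \frac{362 - -324 - 7 \left(-9\right)^{2} + 5 \left(-5\right) - \left(-9\right) \left(-5\right)}{6 - \left(-9\right)^{2} + 4 \left(-9\right)} \left(-74\right) = 216 \frac{362 + 324 - 567 - 25 - 45}{6 - 81 - 36} \left(-74\right) = 216 \frac{1}{-111} \cdot 49 \left(-74\right) = 216 \left(\left(- \frac{1}{111}\right) 49\right) \left(-74\right) = 216 \left(- \frac{49}{111}\right) \left(-74\right) = \left(- \frac{3528}{37}\right) \left(-74\right) = 7056$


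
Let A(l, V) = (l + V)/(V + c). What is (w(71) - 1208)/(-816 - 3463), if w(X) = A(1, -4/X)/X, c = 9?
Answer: 54462613/192918715 ≈ 0.28231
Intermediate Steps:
A(l, V) = (V + l)/(9 + V) (A(l, V) = (l + V)/(V + 9) = (V + l)/(9 + V))
w(X) = (1 - 4/X)/(X*(9 - 4/X)) (w(X) = ((-4/X + 1)/(9 - 4/X))/X = ((1 - 4/X)/(9 - 4/X))/X = (1 - 4/X)/(X*(9 - 4/X)))
(w(71) - 1208)/(-816 - 3463) = ((-4 + 71)/(71*(-4 + 9*71)) - 1208)/(-816 - 3463) = ((1/71)*67/(-4 + 639) - 1208)/(-4279) = ((1/71)*67/635 - 1208)*(-1/4279) = ((1/71)*(1/635)*67 - 1208)*(-1/4279) = (67/45085 - 1208)*(-1/4279) = -54462613/45085*(-1/4279) = 54462613/192918715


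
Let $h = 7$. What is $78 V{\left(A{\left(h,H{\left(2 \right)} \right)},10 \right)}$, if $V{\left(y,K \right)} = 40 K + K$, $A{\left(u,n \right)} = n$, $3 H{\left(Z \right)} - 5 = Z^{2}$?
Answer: $31980$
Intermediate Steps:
$H{\left(Z \right)} = \frac{5}{3} + \frac{Z^{2}}{3}$
$V{\left(y,K \right)} = 41 K$
$78 V{\left(A{\left(h,H{\left(2 \right)} \right)},10 \right)} = 78 \cdot 41 \cdot 10 = 78 \cdot 410 = 31980$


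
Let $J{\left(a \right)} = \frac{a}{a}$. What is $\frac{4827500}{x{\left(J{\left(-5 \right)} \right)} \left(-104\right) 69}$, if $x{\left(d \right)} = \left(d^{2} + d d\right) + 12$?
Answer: $- \frac{1206875}{25116} \approx -48.052$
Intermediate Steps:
$J{\left(a \right)} = 1$
$x{\left(d \right)} = 12 + 2 d^{2}$ ($x{\left(d \right)} = \left(d^{2} + d^{2}\right) + 12 = 2 d^{2} + 12 = 12 + 2 d^{2}$)
$\frac{4827500}{x{\left(J{\left(-5 \right)} \right)} \left(-104\right) 69} = \frac{4827500}{\left(12 + 2 \cdot 1^{2}\right) \left(-104\right) 69} = \frac{4827500}{\left(12 + 2 \cdot 1\right) \left(-104\right) 69} = \frac{4827500}{\left(12 + 2\right) \left(-104\right) 69} = \frac{4827500}{14 \left(-104\right) 69} = \frac{4827500}{\left(-1456\right) 69} = \frac{4827500}{-100464} = 4827500 \left(- \frac{1}{100464}\right) = - \frac{1206875}{25116}$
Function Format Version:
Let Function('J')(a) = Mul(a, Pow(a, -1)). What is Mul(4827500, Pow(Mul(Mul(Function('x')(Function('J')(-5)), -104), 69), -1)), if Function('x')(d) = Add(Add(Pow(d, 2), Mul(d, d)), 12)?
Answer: Rational(-1206875, 25116) ≈ -48.052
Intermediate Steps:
Function('J')(a) = 1
Function('x')(d) = Add(12, Mul(2, Pow(d, 2))) (Function('x')(d) = Add(Add(Pow(d, 2), Pow(d, 2)), 12) = Add(Mul(2, Pow(d, 2)), 12) = Add(12, Mul(2, Pow(d, 2))))
Mul(4827500, Pow(Mul(Mul(Function('x')(Function('J')(-5)), -104), 69), -1)) = Mul(4827500, Pow(Mul(Mul(Add(12, Mul(2, Pow(1, 2))), -104), 69), -1)) = Mul(4827500, Pow(Mul(Mul(Add(12, Mul(2, 1)), -104), 69), -1)) = Mul(4827500, Pow(Mul(Mul(Add(12, 2), -104), 69), -1)) = Mul(4827500, Pow(Mul(Mul(14, -104), 69), -1)) = Mul(4827500, Pow(Mul(-1456, 69), -1)) = Mul(4827500, Pow(-100464, -1)) = Mul(4827500, Rational(-1, 100464)) = Rational(-1206875, 25116)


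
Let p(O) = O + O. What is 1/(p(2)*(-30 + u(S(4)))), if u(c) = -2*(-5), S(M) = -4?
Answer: -1/80 ≈ -0.012500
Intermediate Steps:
p(O) = 2*O
u(c) = 10
1/(p(2)*(-30 + u(S(4)))) = 1/((2*2)*(-30 + 10)) = 1/(4*(-20)) = 1/(-80) = -1/80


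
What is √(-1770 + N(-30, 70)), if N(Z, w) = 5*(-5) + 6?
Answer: I*√1789 ≈ 42.297*I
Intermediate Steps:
N(Z, w) = -19 (N(Z, w) = -25 + 6 = -19)
√(-1770 + N(-30, 70)) = √(-1770 - 19) = √(-1789) = I*√1789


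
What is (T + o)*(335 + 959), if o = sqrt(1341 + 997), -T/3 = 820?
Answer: -3183240 + 1294*sqrt(2338) ≈ -3.1207e+6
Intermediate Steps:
T = -2460 (T = -3*820 = -2460)
o = sqrt(2338) ≈ 48.353
(T + o)*(335 + 959) = (-2460 + sqrt(2338))*(335 + 959) = (-2460 + sqrt(2338))*1294 = -3183240 + 1294*sqrt(2338)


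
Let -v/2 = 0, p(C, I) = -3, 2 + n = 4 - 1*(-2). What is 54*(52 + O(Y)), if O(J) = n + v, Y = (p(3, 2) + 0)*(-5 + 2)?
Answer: 3024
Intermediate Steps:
n = 4 (n = -2 + (4 - 1*(-2)) = -2 + (4 + 2) = -2 + 6 = 4)
Y = 9 (Y = (-3 + 0)*(-5 + 2) = -3*(-3) = 9)
v = 0 (v = -2*0 = 0)
O(J) = 4 (O(J) = 4 + 0 = 4)
54*(52 + O(Y)) = 54*(52 + 4) = 54*56 = 3024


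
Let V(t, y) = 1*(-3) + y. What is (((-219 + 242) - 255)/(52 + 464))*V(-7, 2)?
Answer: 58/129 ≈ 0.44961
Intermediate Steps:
V(t, y) = -3 + y
(((-219 + 242) - 255)/(52 + 464))*V(-7, 2) = (((-219 + 242) - 255)/(52 + 464))*(-3 + 2) = ((23 - 255)/516)*(-1) = -232*1/516*(-1) = -58/129*(-1) = 58/129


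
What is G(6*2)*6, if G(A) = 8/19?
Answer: 48/19 ≈ 2.5263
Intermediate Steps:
G(A) = 8/19 (G(A) = 8*(1/19) = 8/19)
G(6*2)*6 = (8/19)*6 = 48/19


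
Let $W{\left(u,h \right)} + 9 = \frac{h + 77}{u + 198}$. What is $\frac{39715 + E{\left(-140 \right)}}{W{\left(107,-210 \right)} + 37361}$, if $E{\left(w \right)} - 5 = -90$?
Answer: $\frac{4029050}{3797409} \approx 1.061$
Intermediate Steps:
$E{\left(w \right)} = -85$ ($E{\left(w \right)} = 5 - 90 = -85$)
$W{\left(u,h \right)} = -9 + \frac{77 + h}{198 + u}$ ($W{\left(u,h \right)} = -9 + \frac{h + 77}{u + 198} = -9 + \frac{77 + h}{198 + u}$)
$\frac{39715 + E{\left(-140 \right)}}{W{\left(107,-210 \right)} + 37361} = \frac{39715 - 85}{\frac{-1705 - 210 - 963}{198 + 107} + 37361} = \frac{39630}{\frac{-1705 - 210 - 963}{305} + 37361} = \frac{39630}{\frac{1}{305} \left(-2878\right) + 37361} = \frac{39630}{- \frac{2878}{305} + 37361} = \frac{39630}{\frac{11392227}{305}} = 39630 \cdot \frac{305}{11392227} = \frac{4029050}{3797409}$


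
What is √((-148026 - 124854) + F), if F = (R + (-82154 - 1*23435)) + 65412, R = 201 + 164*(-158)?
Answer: 4*I*√21173 ≈ 582.04*I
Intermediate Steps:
R = -25711 (R = 201 - 25912 = -25711)
F = -65888 (F = (-25711 + (-82154 - 1*23435)) + 65412 = (-25711 + (-82154 - 23435)) + 65412 = (-25711 - 105589) + 65412 = -131300 + 65412 = -65888)
√((-148026 - 124854) + F) = √((-148026 - 124854) - 65888) = √(-272880 - 65888) = √(-338768) = 4*I*√21173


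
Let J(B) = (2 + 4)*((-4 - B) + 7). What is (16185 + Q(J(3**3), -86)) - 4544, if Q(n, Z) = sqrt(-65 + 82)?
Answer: 11641 + sqrt(17) ≈ 11645.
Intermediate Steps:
J(B) = 18 - 6*B (J(B) = 6*(3 - B) = 18 - 6*B)
Q(n, Z) = sqrt(17)
(16185 + Q(J(3**3), -86)) - 4544 = (16185 + sqrt(17)) - 4544 = 11641 + sqrt(17)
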